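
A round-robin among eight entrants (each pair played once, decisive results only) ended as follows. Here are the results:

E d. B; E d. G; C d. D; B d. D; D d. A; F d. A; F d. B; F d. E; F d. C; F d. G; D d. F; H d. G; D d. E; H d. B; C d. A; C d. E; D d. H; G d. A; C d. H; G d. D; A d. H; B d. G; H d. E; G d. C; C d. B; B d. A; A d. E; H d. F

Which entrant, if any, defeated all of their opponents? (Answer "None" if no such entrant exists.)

Highest win total is F with 5 (out of 7 possible).
F lost to D, H, so no entrant went undefeated.

None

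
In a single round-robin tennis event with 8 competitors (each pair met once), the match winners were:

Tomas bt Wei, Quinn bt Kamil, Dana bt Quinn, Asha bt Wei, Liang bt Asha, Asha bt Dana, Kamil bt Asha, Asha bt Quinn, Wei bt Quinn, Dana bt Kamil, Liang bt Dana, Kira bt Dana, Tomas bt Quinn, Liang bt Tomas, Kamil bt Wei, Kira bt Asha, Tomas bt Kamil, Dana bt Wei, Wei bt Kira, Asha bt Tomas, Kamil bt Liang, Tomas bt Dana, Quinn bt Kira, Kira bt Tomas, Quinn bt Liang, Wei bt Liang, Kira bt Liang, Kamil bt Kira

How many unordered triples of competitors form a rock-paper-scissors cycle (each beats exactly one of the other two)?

Win totals: Kira 4, Quinn 3, Tomas 4, Kamil 4, Liang 3, Asha 4, Wei 3, Dana 3.
A competitor with w wins dominates both others in C(w,2) triples; summing gives 6 + 3 + 6 + 6 + 3 + 6 + 3 + 3 = 36 transitive triples.
Total triples C(8,3) = 56, so cyclic triples = 56 − 36 = 20.

20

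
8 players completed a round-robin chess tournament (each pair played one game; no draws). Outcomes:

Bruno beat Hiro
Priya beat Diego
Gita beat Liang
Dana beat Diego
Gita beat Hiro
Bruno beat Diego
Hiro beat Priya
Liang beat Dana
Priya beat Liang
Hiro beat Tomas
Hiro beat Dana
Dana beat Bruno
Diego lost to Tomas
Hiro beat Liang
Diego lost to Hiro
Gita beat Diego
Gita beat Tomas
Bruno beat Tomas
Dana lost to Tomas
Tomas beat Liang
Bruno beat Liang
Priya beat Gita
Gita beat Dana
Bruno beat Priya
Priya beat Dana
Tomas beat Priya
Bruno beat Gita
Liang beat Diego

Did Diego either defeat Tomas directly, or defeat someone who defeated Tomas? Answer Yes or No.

No

Diego did not beat Tomas directly.
Diego beat no one, so there is no intermediate player.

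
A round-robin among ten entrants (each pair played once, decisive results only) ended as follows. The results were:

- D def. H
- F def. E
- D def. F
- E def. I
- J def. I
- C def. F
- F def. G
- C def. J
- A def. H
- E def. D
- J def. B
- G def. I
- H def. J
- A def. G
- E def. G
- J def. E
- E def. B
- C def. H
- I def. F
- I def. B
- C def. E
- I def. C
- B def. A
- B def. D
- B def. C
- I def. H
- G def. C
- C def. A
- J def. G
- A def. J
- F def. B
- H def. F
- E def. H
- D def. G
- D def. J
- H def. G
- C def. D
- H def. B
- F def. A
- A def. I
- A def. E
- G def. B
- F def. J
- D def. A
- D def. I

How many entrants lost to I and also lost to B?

I beat: B, C, F, H.
B beat: A, C, D.
Both beat: C — 1.

1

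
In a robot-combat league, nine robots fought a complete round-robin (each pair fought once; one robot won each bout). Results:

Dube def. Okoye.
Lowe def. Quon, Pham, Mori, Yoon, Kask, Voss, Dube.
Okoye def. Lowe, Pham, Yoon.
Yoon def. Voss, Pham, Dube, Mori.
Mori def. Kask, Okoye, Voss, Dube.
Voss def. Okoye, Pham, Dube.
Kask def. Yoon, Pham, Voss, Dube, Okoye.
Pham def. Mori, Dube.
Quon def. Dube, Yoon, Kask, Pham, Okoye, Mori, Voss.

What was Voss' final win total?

Voss' results: beat Pham, Okoye, Dube; lost to Kask, Lowe, Mori, Quon, Yoon.
That is 3 wins.

3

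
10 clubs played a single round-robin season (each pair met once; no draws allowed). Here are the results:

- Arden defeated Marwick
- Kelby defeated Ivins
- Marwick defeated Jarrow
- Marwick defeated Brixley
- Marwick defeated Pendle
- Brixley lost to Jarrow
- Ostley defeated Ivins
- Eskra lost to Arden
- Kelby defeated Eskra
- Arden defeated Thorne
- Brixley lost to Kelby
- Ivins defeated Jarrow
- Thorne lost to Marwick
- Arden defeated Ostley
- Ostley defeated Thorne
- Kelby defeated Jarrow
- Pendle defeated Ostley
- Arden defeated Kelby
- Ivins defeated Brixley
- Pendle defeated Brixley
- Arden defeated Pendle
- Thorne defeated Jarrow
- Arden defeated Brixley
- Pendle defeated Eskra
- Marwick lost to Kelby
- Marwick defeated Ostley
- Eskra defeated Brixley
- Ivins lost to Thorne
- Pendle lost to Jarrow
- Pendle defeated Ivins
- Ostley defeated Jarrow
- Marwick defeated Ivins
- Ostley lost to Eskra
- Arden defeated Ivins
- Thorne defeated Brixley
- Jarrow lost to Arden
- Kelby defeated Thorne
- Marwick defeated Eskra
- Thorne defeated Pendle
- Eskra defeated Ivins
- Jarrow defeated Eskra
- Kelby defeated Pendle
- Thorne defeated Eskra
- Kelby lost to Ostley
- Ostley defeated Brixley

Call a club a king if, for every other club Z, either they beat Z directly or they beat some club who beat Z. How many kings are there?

Ostley cannot reach Arden in two steps.
Ivins cannot reach Ostley, Arden, Thorne, Marwick, Kelby in two steps.
Jarrow cannot reach Arden, Thorne, Marwick, Kelby in two steps.
Arden reaches everyone (king).
Thorne cannot reach Arden, Marwick, Kelby in two steps.
Marwick cannot reach Arden in two steps.
Kelby cannot reach Arden in two steps.
Brixley cannot reach Ostley, Ivins, Jarrow, Arden, Thorne, Marwick, Kelby, Pendle, Eskra in two steps.
Pendle cannot reach Arden, Marwick in two steps.
Eskra cannot reach Arden, Marwick, Pendle in two steps.
Kings: Arden — 1.

1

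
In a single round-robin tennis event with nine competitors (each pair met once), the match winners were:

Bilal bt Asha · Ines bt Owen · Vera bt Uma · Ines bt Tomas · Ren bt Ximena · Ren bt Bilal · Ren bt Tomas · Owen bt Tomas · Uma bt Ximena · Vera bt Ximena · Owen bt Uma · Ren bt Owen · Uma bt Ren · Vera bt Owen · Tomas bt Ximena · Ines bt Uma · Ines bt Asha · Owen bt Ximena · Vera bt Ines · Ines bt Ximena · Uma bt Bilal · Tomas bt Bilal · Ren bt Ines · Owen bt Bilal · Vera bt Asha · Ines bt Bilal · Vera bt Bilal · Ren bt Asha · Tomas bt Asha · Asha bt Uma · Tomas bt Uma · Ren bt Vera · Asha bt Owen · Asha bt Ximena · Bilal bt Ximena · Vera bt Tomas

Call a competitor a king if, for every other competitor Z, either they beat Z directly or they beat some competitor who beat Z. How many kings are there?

3

Vera reaches everyone (king).
Asha cannot reach Vera, Ines in two steps.
Owen cannot reach Vera, Ines in two steps.
Ren reaches everyone (king).
Uma reaches everyone (king).
Ximena cannot reach Vera, Asha, Owen, Ren, Uma, Ines, Bilal, Tomas in two steps.
Ines cannot reach Vera in two steps.
Bilal cannot reach Vera, Ren, Ines, Tomas in two steps.
Tomas cannot reach Vera, Ines in two steps.
Kings: Vera, Ren, Uma — 3.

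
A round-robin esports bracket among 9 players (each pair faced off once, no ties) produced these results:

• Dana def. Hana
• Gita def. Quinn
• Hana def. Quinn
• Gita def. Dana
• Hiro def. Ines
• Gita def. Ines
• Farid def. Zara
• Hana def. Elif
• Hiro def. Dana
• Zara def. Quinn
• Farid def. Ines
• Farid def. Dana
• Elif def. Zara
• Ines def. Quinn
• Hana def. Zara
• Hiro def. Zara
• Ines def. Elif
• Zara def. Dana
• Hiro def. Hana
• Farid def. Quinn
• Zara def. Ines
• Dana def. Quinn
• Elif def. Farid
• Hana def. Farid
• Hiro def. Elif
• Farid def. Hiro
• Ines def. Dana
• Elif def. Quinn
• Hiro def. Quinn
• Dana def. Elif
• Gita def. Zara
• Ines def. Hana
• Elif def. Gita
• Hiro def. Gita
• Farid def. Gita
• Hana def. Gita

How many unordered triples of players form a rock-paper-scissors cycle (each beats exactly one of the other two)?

14

Win totals: Dana 3, Gita 4, Farid 6, Zara 3, Hiro 7, Elif 4, Quinn 0, Hana 5, Ines 4.
A player with w wins dominates both others in C(w,2) triples; summing gives 3 + 6 + 15 + 3 + 21 + 6 + 0 + 10 + 6 = 70 transitive triples.
Total triples C(9,3) = 84, so cyclic triples = 84 − 70 = 14.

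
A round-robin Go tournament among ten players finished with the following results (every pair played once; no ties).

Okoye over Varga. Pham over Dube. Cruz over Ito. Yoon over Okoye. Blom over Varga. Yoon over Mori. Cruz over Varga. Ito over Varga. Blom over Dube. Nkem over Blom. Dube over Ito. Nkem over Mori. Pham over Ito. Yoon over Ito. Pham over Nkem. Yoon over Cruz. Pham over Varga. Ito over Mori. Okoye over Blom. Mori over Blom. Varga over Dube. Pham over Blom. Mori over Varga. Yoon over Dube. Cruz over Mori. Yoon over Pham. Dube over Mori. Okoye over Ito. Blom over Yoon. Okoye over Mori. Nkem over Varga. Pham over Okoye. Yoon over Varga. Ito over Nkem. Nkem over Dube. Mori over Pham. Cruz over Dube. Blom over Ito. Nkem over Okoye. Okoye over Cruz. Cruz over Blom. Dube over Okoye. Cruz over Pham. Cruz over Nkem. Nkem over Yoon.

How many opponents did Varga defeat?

1

Varga's results: beat Dube; lost to Nkem, Cruz, Pham, Blom, Okoye, Yoon, Mori, Ito.
That is 1 win.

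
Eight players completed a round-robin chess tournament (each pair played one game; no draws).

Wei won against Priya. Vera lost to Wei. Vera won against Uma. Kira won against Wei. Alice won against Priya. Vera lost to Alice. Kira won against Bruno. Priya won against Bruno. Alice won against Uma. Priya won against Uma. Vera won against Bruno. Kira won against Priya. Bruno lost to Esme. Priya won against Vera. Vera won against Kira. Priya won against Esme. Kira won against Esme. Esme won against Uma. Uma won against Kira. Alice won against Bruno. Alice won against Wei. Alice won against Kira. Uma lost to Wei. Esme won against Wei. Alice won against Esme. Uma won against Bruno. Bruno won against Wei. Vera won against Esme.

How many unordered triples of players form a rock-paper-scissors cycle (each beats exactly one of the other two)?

10

Win totals: Bruno 1, Uma 2, Vera 4, Priya 4, Esme 3, Wei 3, Alice 7, Kira 4.
A player with w wins dominates both others in C(w,2) triples; summing gives 0 + 1 + 6 + 6 + 3 + 3 + 21 + 6 = 46 transitive triples.
Total triples C(8,3) = 56, so cyclic triples = 56 − 46 = 10.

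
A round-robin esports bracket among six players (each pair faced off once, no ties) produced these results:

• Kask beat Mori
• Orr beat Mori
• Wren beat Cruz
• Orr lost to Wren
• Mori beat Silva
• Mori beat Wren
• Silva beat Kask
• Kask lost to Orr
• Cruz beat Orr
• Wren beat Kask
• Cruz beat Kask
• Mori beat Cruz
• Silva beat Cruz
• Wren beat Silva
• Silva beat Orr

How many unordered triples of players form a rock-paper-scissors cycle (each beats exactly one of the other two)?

Win totals: Mori 3, Kask 1, Wren 4, Cruz 2, Silva 3, Orr 2.
A player with w wins dominates both others in C(w,2) triples; summing gives 3 + 0 + 6 + 1 + 3 + 1 = 14 transitive triples.
Total triples C(6,3) = 20, so cyclic triples = 20 − 14 = 6.

6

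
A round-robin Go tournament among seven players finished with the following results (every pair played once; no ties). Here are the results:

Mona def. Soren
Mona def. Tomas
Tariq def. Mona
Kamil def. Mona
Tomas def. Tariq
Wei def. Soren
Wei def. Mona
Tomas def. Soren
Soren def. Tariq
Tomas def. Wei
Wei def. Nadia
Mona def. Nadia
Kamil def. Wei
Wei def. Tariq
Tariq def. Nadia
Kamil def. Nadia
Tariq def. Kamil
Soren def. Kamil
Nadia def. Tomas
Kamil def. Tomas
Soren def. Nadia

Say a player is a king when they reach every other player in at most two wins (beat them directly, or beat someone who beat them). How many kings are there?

Wei reaches everyone (king).
Nadia cannot reach Mona, Kamil in two steps.
Mona reaches everyone (king).
Soren reaches everyone (king).
Tomas reaches everyone (king).
Kamil reaches everyone (king).
Tariq reaches everyone (king).
Kings: Wei, Mona, Soren, Tomas, Kamil, Tariq — 6.

6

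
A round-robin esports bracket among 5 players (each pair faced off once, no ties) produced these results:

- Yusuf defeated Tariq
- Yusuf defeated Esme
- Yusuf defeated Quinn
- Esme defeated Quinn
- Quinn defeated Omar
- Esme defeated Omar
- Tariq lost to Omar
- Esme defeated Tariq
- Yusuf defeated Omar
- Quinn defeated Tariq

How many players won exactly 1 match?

Win totals: Esme 3, Quinn 2, Yusuf 4, Omar 1, Tariq 0.
Exactly 1: Omar — 1 player.

1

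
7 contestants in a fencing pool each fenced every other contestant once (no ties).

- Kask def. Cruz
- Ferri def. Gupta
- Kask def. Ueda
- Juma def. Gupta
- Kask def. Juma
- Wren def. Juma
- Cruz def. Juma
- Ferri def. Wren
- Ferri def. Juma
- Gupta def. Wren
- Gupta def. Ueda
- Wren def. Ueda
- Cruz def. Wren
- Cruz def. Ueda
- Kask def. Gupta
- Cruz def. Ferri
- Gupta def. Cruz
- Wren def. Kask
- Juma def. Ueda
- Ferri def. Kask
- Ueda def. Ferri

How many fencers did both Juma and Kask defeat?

2

Juma beat: Gupta, Ueda.
Kask beat: Juma, Gupta, Cruz, Ueda.
Both beat: Gupta, Ueda — 2.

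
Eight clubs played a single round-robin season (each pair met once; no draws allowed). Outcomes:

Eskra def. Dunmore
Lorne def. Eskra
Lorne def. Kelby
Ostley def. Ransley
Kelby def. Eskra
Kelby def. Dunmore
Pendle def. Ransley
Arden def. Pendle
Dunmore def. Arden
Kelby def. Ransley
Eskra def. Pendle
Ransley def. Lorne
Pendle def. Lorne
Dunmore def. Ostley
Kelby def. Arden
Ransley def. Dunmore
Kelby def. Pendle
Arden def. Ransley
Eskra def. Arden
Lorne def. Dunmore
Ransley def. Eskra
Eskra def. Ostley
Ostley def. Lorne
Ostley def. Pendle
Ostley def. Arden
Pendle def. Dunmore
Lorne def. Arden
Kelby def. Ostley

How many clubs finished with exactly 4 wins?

3

Win totals: Ostley 4, Lorne 4, Kelby 6, Dunmore 2, Arden 2, Pendle 3, Eskra 4, Ransley 3.
Exactly 4: Ostley, Lorne, Eskra — 3 clubs.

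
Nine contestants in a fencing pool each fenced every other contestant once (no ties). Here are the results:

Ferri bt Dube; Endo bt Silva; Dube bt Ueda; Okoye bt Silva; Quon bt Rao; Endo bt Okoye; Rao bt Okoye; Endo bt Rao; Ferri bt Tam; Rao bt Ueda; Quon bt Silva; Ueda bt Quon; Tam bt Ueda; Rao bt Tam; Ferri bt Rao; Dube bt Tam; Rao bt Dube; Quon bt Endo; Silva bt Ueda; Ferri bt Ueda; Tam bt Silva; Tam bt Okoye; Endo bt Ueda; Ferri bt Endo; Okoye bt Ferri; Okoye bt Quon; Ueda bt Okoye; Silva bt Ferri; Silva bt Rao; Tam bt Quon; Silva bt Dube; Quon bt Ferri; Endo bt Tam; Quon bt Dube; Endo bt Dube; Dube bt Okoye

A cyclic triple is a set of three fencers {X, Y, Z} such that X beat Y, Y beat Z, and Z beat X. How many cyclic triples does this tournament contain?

Win totals: Ferri 5, Dube 3, Tam 4, Ueda 2, Okoye 3, Endo 6, Silva 4, Rao 4, Quon 5.
A fencer with w wins dominates both others in C(w,2) triples; summing gives 10 + 3 + 6 + 1 + 3 + 15 + 6 + 6 + 10 = 60 transitive triples.
Total triples C(9,3) = 84, so cyclic triples = 84 − 60 = 24.

24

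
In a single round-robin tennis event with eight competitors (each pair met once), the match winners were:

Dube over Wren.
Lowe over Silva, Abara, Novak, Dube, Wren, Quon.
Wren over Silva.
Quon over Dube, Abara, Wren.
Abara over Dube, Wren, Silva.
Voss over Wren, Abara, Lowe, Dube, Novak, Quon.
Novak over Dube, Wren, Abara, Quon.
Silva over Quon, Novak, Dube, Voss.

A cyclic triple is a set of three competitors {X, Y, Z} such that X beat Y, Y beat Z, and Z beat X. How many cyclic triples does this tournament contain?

Win totals: Lowe 6, Voss 6, Silva 4, Dube 1, Abara 3, Wren 1, Novak 4, Quon 3.
A competitor with w wins dominates both others in C(w,2) triples; summing gives 15 + 15 + 6 + 0 + 3 + 0 + 6 + 3 = 48 transitive triples.
Total triples C(8,3) = 56, so cyclic triples = 56 − 48 = 8.

8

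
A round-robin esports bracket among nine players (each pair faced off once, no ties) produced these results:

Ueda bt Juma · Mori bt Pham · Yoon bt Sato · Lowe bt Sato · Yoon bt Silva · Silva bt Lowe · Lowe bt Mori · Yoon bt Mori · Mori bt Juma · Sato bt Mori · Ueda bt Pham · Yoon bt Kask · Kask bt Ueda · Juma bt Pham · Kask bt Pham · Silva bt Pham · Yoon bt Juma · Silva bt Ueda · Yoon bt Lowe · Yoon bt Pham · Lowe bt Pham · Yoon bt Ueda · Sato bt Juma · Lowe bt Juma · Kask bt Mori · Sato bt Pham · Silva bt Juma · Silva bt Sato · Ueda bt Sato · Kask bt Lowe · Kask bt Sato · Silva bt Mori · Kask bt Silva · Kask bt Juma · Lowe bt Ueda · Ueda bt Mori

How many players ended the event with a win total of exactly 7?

Win totals: Yoon 8, Silva 6, Juma 1, Sato 3, Lowe 5, Kask 7, Ueda 4, Pham 0, Mori 2.
Exactly 7: Kask — 1 player.

1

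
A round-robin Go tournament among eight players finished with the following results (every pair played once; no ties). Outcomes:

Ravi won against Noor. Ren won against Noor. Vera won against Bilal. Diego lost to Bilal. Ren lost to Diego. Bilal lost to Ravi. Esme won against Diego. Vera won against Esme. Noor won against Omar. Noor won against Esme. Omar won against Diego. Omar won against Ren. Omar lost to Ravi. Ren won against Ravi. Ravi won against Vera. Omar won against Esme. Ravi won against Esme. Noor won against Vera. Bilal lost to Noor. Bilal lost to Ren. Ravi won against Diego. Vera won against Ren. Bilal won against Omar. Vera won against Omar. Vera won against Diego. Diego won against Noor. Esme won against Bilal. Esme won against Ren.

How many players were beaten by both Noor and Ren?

1

Noor beat: Bilal, Omar, Esme, Vera.
Ren beat: Bilal, Ravi, Noor.
Both beat: Bilal — 1.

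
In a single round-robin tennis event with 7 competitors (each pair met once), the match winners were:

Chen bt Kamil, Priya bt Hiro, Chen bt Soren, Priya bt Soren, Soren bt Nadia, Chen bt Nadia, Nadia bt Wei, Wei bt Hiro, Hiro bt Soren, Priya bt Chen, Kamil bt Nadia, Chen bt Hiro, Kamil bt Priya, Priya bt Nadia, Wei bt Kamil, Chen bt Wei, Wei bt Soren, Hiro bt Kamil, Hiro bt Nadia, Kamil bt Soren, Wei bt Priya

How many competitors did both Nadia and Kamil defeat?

0

Nadia beat: Wei.
Kamil beat: Nadia, Soren, Priya.
No one was beaten by both.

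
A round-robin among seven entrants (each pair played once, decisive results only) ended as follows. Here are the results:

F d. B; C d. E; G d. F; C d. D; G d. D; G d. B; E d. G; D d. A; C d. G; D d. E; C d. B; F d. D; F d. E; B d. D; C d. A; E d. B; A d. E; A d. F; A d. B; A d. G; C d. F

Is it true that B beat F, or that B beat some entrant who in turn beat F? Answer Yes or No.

B did not beat F directly.
B beat D, but each of them lost to F. No two-step path.

No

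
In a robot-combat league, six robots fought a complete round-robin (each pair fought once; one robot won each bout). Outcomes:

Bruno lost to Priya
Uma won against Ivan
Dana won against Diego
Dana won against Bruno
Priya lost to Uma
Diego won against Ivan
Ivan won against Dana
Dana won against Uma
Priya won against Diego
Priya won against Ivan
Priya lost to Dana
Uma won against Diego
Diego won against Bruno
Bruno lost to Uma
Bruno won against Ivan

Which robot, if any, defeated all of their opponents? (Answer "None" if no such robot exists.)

Highest win total is Uma with 4 (out of 5 possible).
Uma lost to Dana, so no robot went undefeated.

None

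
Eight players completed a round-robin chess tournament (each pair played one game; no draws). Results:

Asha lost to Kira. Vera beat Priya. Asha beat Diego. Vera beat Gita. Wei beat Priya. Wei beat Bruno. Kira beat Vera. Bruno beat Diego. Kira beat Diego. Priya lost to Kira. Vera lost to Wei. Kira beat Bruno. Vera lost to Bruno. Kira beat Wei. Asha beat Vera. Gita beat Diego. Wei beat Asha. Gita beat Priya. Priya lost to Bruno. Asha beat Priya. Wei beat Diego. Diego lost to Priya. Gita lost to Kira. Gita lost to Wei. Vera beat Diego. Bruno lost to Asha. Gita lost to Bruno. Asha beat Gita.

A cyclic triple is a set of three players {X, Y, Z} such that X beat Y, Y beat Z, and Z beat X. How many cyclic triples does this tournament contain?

0

Win totals: Vera 3, Wei 6, Priya 1, Kira 7, Asha 5, Diego 0, Bruno 4, Gita 2.
A player with w wins dominates both others in C(w,2) triples; summing gives 3 + 15 + 0 + 21 + 10 + 0 + 6 + 1 = 56 transitive triples.
Total triples C(8,3) = 56, so cyclic triples = 56 − 56 = 0.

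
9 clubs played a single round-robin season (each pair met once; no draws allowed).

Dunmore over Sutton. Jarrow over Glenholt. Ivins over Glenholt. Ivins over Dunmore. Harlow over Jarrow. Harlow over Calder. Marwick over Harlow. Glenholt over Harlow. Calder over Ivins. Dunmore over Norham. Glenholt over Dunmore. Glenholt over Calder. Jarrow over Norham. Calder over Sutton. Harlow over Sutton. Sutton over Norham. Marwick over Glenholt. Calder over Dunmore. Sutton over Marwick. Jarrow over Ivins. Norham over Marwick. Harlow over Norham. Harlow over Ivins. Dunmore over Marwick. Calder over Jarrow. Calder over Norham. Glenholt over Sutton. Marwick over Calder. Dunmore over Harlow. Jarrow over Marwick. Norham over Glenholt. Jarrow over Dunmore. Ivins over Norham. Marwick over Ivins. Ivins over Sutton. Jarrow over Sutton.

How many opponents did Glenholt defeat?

4

Glenholt's results: beat Harlow, Dunmore, Sutton, Calder; lost to Norham, Jarrow, Marwick, Ivins.
That is 4 wins.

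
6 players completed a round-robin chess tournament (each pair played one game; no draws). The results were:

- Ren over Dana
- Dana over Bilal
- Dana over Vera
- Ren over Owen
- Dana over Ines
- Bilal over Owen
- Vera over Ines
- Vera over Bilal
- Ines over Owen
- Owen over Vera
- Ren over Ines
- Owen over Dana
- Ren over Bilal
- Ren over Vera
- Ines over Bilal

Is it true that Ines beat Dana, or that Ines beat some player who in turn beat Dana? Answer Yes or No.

Ines did not beat Dana directly.
Ines beat Bilal, Owen. Of those, Owen beat Dana.

Yes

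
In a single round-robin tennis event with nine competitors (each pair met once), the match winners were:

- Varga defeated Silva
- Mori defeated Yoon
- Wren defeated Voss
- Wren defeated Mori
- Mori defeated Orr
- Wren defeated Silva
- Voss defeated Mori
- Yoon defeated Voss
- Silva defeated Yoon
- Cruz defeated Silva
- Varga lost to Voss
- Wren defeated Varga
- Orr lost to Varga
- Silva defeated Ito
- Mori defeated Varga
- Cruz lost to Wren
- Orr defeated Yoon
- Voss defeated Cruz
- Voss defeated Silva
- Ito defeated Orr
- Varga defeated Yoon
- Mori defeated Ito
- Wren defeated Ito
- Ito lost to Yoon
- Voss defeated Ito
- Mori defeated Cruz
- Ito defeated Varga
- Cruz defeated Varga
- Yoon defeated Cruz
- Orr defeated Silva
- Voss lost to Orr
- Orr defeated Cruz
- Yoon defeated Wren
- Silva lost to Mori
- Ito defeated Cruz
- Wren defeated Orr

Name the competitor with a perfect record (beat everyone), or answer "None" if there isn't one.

None

Highest win total is Wren with 7 (out of 8 possible).
Wren lost to Yoon, so no competitor went undefeated.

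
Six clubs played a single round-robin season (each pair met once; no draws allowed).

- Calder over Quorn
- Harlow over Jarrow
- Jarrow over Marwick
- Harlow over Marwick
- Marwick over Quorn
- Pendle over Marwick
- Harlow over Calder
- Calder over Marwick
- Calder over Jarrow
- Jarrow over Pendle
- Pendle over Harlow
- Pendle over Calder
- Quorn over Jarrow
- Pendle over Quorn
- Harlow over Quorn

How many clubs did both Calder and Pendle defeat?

2

Calder beat: Marwick, Quorn, Jarrow.
Pendle beat: Calder, Marwick, Quorn, Harlow.
Both beat: Marwick, Quorn — 2.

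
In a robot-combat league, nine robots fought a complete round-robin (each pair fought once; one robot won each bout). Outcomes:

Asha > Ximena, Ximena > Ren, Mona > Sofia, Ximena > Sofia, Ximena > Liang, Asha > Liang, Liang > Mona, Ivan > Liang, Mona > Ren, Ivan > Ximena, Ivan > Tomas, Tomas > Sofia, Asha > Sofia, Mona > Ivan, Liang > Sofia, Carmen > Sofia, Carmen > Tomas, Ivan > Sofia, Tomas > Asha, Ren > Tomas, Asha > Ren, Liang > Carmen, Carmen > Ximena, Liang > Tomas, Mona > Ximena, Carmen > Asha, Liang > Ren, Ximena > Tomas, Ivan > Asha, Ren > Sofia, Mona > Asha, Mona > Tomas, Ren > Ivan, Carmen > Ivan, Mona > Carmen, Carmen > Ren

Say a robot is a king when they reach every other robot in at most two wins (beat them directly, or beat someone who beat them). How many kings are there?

Asha reaches everyone (king).
Ximena reaches everyone (king).
Ivan reaches everyone (king).
Mona reaches everyone (king).
Ren cannot reach Mona, Carmen in two steps.
Tomas cannot reach Ivan, Mona, Carmen in two steps.
Liang reaches everyone (king).
Carmen cannot reach Mona in two steps.
Sofia cannot reach Asha, Ximena, Ivan, Mona, Ren, Tomas, Liang, Carmen in two steps.
Kings: Asha, Ximena, Ivan, Mona, Liang — 5.

5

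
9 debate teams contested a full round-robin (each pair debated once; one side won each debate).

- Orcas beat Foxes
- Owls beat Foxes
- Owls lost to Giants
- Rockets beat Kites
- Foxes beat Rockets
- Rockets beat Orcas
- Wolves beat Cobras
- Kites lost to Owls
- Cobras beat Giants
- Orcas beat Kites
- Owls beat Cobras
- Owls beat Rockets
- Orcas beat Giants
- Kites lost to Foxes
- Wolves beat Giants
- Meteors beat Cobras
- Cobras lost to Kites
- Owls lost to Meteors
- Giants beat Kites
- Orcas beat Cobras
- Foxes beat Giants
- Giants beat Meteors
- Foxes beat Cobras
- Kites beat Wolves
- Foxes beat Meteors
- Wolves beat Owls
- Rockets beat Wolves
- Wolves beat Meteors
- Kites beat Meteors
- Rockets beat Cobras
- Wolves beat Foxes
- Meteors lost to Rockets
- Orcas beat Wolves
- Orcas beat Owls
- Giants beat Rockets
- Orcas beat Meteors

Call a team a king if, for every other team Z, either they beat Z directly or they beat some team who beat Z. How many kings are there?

5

Owls reaches everyone (king).
Kites cannot reach Rockets, Orcas in two steps.
Meteors cannot reach Wolves, Orcas in two steps.
Giants reaches everyone (king).
Wolves cannot reach Orcas in two steps.
Cobras cannot reach Wolves, Foxes, Orcas in two steps.
Foxes reaches everyone (king).
Rockets reaches everyone (king).
Orcas reaches everyone (king).
Kings: Owls, Giants, Foxes, Rockets, Orcas — 5.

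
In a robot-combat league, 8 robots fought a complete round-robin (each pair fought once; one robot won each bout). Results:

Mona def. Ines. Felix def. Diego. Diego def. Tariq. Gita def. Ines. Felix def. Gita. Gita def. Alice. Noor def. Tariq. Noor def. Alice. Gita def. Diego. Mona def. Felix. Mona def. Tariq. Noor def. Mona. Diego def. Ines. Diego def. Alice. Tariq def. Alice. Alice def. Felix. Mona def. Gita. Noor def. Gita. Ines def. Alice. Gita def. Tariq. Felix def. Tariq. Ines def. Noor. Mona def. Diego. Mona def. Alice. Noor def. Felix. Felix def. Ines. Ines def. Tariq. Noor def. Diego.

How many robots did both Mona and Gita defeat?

Mona beat: Felix, Tariq, Gita, Ines, Diego, Alice.
Gita beat: Tariq, Ines, Diego, Alice.
Both beat: Tariq, Ines, Diego, Alice — 4.

4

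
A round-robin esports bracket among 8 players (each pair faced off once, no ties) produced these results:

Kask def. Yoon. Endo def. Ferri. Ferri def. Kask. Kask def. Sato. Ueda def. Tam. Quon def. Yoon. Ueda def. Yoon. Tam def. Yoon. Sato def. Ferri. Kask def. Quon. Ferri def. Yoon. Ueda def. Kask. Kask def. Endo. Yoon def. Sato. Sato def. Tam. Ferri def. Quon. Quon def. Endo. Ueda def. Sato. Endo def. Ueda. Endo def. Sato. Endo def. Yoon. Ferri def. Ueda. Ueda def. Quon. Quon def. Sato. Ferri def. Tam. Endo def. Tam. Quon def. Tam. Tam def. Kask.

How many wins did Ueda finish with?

5

Ueda's results: beat Sato, Tam, Kask, Quon, Yoon; lost to Endo, Ferri.
That is 5 wins.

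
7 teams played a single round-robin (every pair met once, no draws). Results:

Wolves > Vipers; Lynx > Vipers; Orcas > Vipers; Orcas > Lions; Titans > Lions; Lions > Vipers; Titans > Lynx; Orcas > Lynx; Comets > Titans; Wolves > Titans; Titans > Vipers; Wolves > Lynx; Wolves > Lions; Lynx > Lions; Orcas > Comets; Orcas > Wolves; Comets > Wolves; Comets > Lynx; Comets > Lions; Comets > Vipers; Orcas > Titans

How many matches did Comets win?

5

Comets' results: beat Wolves, Titans, Lynx, Lions, Vipers; lost to Orcas.
That is 5 wins.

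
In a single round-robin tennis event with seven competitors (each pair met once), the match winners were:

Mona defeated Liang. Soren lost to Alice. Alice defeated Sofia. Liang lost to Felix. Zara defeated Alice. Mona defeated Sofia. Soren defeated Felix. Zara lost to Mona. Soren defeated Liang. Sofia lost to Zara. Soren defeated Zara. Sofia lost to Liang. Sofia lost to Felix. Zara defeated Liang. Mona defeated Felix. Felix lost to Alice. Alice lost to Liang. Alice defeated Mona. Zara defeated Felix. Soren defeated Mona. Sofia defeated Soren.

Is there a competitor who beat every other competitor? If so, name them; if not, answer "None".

Highest win total is Zara with 4 (out of 6 possible).
Zara lost to Soren, Mona, so no competitor went undefeated.

None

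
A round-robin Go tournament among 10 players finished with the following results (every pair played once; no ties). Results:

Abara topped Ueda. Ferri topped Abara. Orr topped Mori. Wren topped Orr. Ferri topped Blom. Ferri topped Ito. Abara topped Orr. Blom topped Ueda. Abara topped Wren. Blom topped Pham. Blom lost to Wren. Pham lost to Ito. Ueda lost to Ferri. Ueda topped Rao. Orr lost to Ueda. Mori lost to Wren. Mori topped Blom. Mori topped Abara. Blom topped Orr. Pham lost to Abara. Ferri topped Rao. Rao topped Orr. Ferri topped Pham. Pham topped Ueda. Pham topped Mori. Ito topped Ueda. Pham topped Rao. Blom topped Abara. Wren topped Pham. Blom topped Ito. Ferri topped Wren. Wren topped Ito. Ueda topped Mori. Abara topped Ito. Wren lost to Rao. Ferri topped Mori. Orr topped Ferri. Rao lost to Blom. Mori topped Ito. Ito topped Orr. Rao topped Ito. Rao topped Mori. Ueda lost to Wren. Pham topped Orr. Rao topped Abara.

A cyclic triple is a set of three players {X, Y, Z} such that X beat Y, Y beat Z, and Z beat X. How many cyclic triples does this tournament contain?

26

Win totals: Mori 3, Abara 5, Blom 6, Ueda 3, Ito 3, Pham 4, Ferri 8, Orr 2, Wren 6, Rao 5.
A player with w wins dominates both others in C(w,2) triples; summing gives 3 + 10 + 15 + 3 + 3 + 6 + 28 + 1 + 15 + 10 = 94 transitive triples.
Total triples C(10,3) = 120, so cyclic triples = 120 − 94 = 26.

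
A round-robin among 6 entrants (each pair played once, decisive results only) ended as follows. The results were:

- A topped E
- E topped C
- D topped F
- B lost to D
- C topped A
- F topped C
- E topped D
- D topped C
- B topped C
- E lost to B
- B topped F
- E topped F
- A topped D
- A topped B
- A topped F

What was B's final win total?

B's results: beat C, E, F; lost to A, D.
That is 3 wins.

3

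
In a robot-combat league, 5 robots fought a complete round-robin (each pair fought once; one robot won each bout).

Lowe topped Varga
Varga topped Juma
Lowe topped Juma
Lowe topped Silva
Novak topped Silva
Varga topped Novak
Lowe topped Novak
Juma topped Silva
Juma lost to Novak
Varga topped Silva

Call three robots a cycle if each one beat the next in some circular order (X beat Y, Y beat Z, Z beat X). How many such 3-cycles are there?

0

Win totals: Varga 3, Silva 0, Lowe 4, Juma 1, Novak 2.
A robot with w wins dominates both others in C(w,2) triples; summing gives 3 + 0 + 6 + 0 + 1 = 10 transitive triples.
Total triples C(5,3) = 10, so cyclic triples = 10 − 10 = 0.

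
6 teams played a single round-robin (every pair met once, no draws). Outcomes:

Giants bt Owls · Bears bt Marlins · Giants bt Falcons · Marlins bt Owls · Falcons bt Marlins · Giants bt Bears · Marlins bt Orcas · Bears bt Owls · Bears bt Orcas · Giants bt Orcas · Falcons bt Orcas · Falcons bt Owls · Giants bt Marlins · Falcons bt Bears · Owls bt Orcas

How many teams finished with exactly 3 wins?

Win totals: Orcas 0, Owls 1, Bears 3, Marlins 2, Giants 5, Falcons 4.
Exactly 3: Bears — 1 team.

1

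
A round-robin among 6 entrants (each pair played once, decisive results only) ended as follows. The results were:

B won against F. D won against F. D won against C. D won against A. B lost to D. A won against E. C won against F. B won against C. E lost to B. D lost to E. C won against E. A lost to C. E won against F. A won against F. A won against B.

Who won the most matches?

D

Win totals: A 3, B 3, C 3, D 4, E 2, F 0.
D leads with 4 wins (next highest: 3).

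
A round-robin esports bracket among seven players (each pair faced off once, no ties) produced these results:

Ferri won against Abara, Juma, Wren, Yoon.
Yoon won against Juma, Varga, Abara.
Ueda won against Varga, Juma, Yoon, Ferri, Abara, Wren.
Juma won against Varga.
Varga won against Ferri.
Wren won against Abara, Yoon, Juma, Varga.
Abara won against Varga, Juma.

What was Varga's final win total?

1

Varga's results: beat Ferri; lost to Wren, Juma, Abara, Yoon, Ueda.
That is 1 win.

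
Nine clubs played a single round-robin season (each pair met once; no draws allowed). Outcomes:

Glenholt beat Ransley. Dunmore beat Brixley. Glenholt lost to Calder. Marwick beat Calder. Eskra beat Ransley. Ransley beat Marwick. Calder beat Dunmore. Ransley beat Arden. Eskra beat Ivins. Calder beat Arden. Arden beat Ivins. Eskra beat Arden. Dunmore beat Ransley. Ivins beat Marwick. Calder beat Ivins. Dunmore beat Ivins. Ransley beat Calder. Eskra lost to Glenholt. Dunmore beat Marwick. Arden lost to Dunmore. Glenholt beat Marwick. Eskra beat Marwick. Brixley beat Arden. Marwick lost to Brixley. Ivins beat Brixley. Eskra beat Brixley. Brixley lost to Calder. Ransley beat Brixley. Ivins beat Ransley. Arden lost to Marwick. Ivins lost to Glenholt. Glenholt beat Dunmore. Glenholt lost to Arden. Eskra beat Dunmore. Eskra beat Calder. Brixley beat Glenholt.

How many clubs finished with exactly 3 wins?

Win totals: Ransley 4, Brixley 3, Glenholt 5, Arden 2, Dunmore 5, Marwick 2, Eskra 7, Calder 5, Ivins 3.
Exactly 3: Brixley, Ivins — 2 clubs.

2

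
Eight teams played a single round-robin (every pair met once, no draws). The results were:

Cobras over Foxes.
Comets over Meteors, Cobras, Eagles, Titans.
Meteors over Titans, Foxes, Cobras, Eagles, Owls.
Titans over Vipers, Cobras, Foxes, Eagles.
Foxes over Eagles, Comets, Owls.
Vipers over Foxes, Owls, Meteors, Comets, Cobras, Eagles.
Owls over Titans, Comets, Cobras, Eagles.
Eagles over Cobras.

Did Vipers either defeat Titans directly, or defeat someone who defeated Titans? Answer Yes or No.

Vipers did not beat Titans directly.
Vipers beat Foxes, Eagles, Meteors, Owls, Comets, Cobras. Of those, Meteors beat Titans.

Yes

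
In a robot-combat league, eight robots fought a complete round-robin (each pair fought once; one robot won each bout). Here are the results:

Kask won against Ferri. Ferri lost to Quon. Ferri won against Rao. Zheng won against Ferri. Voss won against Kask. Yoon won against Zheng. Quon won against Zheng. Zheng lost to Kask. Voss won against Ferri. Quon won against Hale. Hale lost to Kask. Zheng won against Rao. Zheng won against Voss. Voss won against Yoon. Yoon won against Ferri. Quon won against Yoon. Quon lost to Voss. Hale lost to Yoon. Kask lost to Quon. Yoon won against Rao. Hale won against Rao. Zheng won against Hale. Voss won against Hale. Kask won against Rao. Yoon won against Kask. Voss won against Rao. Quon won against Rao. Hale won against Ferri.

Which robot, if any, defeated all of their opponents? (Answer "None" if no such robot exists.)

Highest win total is Voss with 6 (out of 7 possible).
Voss lost to Zheng, so no robot went undefeated.

None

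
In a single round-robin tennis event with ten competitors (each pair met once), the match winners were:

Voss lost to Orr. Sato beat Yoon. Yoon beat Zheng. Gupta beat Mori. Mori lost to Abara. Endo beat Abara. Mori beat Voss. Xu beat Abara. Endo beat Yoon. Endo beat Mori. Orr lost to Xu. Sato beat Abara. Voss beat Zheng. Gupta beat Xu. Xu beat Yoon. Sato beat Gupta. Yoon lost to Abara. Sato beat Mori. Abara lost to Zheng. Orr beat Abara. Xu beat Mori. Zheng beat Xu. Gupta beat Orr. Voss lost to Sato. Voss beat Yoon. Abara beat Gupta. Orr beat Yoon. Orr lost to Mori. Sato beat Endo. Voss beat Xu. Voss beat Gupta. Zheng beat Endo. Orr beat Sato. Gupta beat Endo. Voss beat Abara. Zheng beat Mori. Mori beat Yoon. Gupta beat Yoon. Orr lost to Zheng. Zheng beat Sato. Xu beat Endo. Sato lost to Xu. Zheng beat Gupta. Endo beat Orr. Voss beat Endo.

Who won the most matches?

Win totals: Abara 3, Voss 6, Zheng 7, Yoon 1, Orr 4, Xu 6, Endo 4, Gupta 5, Mori 3, Sato 6.
Zheng leads with 7 wins (next highest: 6).

Zheng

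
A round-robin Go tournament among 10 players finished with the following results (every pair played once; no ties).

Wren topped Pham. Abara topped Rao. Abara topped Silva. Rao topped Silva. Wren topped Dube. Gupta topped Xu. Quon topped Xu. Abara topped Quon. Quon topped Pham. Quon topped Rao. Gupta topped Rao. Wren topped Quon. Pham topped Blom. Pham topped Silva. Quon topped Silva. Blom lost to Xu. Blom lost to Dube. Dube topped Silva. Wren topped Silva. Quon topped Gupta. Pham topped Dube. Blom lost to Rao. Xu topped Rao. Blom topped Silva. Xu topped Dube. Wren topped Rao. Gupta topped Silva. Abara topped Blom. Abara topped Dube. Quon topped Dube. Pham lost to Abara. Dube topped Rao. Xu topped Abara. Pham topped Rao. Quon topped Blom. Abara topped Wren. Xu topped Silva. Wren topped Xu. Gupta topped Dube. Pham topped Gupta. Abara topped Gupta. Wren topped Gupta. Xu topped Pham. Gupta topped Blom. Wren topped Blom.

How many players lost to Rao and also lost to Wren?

Rao beat: Silva, Blom.
Wren beat: Silva, Xu, Blom, Pham, Dube, Quon, Rao, Gupta.
Both beat: Silva, Blom — 2.

2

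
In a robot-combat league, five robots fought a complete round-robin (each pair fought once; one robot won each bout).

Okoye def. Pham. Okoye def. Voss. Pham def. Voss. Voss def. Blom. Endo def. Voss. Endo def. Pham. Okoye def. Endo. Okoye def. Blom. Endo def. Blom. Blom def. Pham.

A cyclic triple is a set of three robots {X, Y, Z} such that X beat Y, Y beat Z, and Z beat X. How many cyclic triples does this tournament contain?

Win totals: Voss 1, Pham 1, Endo 3, Blom 1, Okoye 4.
A robot with w wins dominates both others in C(w,2) triples; summing gives 0 + 0 + 3 + 0 + 6 = 9 transitive triples.
Total triples C(5,3) = 10, so cyclic triples = 10 − 9 = 1.

1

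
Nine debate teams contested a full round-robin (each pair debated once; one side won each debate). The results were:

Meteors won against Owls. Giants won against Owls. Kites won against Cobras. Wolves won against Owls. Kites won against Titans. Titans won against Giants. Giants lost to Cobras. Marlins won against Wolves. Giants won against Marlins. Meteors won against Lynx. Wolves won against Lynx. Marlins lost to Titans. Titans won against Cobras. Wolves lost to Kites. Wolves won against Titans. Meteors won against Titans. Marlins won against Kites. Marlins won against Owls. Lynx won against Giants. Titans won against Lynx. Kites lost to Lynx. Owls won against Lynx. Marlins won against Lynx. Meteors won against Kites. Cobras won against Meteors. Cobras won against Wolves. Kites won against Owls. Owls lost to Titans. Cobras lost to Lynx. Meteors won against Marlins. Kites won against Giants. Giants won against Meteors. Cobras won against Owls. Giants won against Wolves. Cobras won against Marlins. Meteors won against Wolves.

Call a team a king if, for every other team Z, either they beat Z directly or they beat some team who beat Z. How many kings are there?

Kites reaches everyone (king).
Giants cannot reach Cobras in two steps.
Owls cannot reach Marlins, Meteors, Wolves, Titans in two steps.
Lynx reaches everyone (king).
Marlins cannot reach Meteors in two steps.
Cobras reaches everyone (king).
Meteors reaches everyone (king).
Wolves cannot reach Meteors in two steps.
Titans reaches everyone (king).
Kings: Kites, Lynx, Cobras, Meteors, Titans — 5.

5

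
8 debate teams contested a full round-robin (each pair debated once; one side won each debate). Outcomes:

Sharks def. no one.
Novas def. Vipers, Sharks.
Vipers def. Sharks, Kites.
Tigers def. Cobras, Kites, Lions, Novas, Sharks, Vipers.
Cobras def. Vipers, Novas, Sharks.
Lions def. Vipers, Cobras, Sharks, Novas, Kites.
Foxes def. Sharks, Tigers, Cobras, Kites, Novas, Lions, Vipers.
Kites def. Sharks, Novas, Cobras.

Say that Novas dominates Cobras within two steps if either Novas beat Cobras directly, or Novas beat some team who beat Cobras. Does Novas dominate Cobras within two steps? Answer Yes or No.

Novas did not beat Cobras directly.
Novas beat Vipers, Sharks, but each of them lost to Cobras. No two-step path.

No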